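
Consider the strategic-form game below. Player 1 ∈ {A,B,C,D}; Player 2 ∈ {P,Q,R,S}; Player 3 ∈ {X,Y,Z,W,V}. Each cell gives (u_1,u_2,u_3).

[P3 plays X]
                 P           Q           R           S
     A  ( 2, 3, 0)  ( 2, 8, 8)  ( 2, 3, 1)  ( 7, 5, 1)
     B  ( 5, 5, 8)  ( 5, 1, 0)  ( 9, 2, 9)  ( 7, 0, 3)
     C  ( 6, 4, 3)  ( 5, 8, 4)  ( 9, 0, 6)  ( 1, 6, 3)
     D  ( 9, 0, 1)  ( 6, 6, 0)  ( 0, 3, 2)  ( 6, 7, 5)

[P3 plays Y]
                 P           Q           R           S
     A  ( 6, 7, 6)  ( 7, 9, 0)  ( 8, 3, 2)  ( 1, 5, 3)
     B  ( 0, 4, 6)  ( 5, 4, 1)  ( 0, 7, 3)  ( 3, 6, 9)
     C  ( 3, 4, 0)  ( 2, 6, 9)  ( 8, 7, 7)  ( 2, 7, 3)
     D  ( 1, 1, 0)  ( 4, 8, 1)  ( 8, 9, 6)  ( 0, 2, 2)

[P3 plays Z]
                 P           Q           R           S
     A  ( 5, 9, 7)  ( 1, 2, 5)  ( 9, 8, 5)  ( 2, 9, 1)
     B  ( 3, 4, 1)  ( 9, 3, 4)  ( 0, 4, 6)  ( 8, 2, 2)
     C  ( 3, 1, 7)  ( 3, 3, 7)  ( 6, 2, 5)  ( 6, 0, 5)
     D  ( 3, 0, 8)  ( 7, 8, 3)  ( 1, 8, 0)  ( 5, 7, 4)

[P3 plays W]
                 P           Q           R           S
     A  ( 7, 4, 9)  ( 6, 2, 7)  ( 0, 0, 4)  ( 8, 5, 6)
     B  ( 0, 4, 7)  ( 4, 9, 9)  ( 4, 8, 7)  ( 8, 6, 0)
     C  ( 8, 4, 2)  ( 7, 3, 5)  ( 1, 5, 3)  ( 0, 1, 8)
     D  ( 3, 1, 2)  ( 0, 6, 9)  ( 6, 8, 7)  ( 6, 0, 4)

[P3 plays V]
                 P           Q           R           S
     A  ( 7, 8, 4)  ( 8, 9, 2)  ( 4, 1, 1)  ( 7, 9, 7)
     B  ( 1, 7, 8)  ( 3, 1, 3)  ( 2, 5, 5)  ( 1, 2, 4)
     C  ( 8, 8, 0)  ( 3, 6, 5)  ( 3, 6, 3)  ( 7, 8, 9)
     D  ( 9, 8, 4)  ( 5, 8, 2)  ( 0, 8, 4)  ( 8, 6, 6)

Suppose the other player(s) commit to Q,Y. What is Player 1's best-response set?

u_1(A vs Q,Y) = 7
u_1(B vs Q,Y) = 5
u_1(C vs Q,Y) = 2
u_1(D vs Q,Y) = 4
max payoff 7 at {A}

BR_1 = {A}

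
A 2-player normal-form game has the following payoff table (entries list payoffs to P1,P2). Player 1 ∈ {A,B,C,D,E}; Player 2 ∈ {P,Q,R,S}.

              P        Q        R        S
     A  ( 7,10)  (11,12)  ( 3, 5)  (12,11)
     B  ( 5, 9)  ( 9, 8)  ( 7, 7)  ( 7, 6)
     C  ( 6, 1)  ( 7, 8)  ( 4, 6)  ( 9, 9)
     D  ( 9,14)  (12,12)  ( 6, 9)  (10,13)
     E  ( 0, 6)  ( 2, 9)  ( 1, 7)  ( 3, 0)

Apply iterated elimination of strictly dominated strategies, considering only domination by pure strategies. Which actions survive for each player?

Survivors P1:{A,D} P2:{P,Q,S}

P1 drop C (D beats it: P:9>6 Q:12>7 R:6>4 S:10>9)
P1 drop E (A beats it: P:7>0 Q:11>2 R:3>1 S:12>3)
P2 drop R (P beats it: A:10>5 B:9>7 D:14>9)
P1 drop B (A beats it: P:7>5 Q:11>9 S:12>7)
P1→{A,D} P2→{P,Q,S}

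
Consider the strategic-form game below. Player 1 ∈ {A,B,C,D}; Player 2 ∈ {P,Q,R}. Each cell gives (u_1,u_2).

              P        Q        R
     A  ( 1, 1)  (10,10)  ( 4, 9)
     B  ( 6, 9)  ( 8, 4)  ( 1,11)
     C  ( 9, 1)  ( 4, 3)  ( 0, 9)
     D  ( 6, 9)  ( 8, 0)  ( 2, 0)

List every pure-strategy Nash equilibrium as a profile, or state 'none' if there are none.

(A,P): not NE [P1→C gives 9>1; P2→Q gives 10>1]
(A,Q): NE
(A,R): not NE [P2→Q gives 10>9]
(B,P): not NE [P1→C gives 9>6; P2→R gives 11>9]
(B,Q): not NE [P1→A gives 10>8; P2→R gives 11>4]
(B,R): not NE [P1→A gives 4>1]
(C,P): not NE [P2→R gives 9>1]
(C,Q): not NE [P1→A gives 10>4; P2→R gives 9>3]
(C,R): not NE [P1→A gives 4>0]
(D,P): not NE [P1→C gives 9>6]
(D,Q): not NE [P1→A gives 10>8; P2→P gives 9>0]
(D,R): not NE [P1→A gives 4>2; P2→P gives 9>0]

Nash profiles: (A,Q)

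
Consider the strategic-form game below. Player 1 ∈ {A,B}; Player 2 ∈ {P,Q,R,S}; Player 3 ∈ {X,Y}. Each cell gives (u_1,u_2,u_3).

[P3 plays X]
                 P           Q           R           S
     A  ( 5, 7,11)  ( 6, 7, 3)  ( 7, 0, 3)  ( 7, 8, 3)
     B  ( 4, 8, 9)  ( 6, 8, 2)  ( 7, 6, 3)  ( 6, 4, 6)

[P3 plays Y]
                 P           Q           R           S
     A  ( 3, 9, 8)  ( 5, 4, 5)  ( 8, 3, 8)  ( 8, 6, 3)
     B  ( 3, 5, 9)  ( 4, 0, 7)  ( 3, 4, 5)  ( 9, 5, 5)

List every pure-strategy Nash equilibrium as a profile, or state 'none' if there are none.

PSNE = {(A,S,X), (B,P,Y)}

(A,P,X): not NE [P2→S gives 8>7]
(A,P,Y): not NE [P3→X gives 11>8]
(A,Q,X): not NE [P2→S gives 8>7; P3→Y gives 5>3]
(A,Q,Y): not NE [P2→P gives 9>4]
(A,R,X): not NE [P2→S gives 8>0; P3→Y gives 8>3]
(A,R,Y): not NE [P2→P gives 9>3]
(A,S,X): NE
(A,S,Y): not NE [P1→B gives 9>8; P2→P gives 9>6]
(B,P,X): not NE [P1→A gives 5>4]
(B,P,Y): NE
(B,Q,X): not NE [P3→Y gives 7>2]
(B,Q,Y): not NE [P1→A gives 5>4; P2→S gives 5>0]
(B,R,X): not NE [P2→Q gives 8>6; P3→Y gives 5>3]
(B,R,Y): not NE [P1→A gives 8>3; P2→S gives 5>4]
(B,S,X): not NE [P1→A gives 7>6; P2→Q gives 8>4]
(B,S,Y): not NE [P3→X gives 6>5]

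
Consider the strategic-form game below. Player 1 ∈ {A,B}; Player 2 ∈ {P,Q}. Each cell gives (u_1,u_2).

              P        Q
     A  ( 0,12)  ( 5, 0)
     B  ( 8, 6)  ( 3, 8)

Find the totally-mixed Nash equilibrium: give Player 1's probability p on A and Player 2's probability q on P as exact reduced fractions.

P1 mixes 1/7 on A; P2 mixes 1/5 on P

P1 indiff ⇒ q·0+(1-q)·5 = q·8+(1-q)·3 ⇒ q(-8) = (1-q)(-2) ⇒ q = 1/5
P2 indiff ⇒ p·12+(1-p)·6 = p·0+(1-p)·8 ⇒ p(12) = (1-p)(2) ⇒ p = 1/7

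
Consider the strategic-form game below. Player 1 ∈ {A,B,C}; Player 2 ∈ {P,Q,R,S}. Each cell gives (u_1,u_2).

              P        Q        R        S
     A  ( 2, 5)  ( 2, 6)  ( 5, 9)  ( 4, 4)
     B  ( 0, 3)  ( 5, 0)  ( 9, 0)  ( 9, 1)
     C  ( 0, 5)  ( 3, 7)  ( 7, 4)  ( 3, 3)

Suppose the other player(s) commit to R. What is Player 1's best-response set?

u_1(A vs R) = 5
u_1(B vs R) = 9
u_1(C vs R) = 7
max payoff 9 at {B}

BR_1 = {B}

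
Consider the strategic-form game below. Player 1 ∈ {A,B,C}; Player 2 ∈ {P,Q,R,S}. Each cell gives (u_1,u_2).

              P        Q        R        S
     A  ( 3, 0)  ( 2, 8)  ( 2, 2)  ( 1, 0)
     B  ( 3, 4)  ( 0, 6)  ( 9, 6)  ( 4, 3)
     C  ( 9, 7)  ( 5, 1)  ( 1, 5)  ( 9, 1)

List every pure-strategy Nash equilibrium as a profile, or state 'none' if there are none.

Nash profiles: (B,R), (C,P)

(A,P): not NE [P1→C gives 9>3; P2→Q gives 8>0]
(A,Q): not NE [P1→C gives 5>2]
(A,R): not NE [P1→B gives 9>2; P2→Q gives 8>2]
(A,S): not NE [P1→C gives 9>1; P2→Q gives 8>0]
(B,P): not NE [P1→C gives 9>3; P2→R gives 6>4]
(B,Q): not NE [P1→C gives 5>0]
(B,R): NE
(B,S): not NE [P1→C gives 9>4; P2→R gives 6>3]
(C,P): NE
(C,Q): not NE [P2→P gives 7>1]
(C,R): not NE [P1→B gives 9>1; P2→P gives 7>5]
(C,S): not NE [P2→P gives 7>1]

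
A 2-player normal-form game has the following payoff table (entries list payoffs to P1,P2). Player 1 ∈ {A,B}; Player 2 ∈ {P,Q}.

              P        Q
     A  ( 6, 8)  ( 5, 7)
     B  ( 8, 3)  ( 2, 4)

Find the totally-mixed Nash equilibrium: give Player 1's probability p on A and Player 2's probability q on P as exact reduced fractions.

P1 mixes 1/2 on A; P2 mixes 3/5 on P

P1 indiff ⇒ q·6+(1-q)·5 = q·8+(1-q)·2 ⇒ q(-2) = (1-q)(-3) ⇒ q = 3/5
P2 indiff ⇒ p·8+(1-p)·3 = p·7+(1-p)·4 ⇒ p(1) = (1-p)(1) ⇒ p = 1/2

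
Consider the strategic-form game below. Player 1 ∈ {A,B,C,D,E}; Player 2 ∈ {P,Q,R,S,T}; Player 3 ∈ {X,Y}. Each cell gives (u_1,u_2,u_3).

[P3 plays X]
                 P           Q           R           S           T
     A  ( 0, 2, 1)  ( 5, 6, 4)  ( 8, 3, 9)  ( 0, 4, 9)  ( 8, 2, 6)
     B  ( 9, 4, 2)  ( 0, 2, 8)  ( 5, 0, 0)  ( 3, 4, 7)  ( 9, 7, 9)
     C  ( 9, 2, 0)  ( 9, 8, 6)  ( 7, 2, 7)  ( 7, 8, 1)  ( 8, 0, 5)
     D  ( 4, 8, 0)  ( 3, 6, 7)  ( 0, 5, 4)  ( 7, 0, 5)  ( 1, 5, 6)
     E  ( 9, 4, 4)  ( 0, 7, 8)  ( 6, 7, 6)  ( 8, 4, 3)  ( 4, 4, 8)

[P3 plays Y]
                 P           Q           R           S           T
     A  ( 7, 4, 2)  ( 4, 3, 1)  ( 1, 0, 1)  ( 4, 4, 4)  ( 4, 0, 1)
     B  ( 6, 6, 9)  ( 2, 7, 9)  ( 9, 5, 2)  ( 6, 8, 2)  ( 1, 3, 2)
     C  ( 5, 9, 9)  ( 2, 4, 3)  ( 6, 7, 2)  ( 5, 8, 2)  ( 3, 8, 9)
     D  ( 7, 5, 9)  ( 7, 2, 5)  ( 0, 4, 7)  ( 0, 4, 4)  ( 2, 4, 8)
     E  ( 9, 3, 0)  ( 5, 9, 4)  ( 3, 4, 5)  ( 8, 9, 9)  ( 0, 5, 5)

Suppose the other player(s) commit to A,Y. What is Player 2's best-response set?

u_2(P vs A,Y) = 4
u_2(Q vs A,Y) = 3
u_2(R vs A,Y) = 0
u_2(S vs A,Y) = 4
u_2(T vs A,Y) = 0
max payoff 4 at {P,S}

P2 best: {P,S}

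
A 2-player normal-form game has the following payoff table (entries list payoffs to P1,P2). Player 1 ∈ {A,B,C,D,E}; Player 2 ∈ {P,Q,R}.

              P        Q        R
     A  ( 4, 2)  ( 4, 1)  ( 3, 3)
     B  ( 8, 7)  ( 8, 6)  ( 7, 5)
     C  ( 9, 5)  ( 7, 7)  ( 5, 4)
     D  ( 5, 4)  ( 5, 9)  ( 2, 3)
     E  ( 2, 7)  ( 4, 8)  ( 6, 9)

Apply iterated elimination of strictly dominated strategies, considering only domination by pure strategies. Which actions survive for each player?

Remaining: P1:{B,C} P2:{P,Q}

P1 drop A (B beats it: P:8>4 Q:8>4 R:7>3)
P1 drop D (B beats it: P:8>5 Q:8>5 R:7>2)
P1 drop E (B beats it: P:8>2 Q:8>4 R:7>6)
P2 drop R (P beats it: B:7>5 C:5>4)
P1→{B,C} P2→{P,Q}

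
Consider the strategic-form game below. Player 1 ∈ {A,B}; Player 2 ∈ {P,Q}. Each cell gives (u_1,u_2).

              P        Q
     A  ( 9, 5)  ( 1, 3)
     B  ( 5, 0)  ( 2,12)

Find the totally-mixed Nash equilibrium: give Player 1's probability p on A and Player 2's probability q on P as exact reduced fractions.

P1 indiff ⇒ q·9+(1-q)·1 = q·5+(1-q)·2 ⇒ q(4) = (1-q)(1) ⇒ q = 1/5
P2 indiff ⇒ p·5+(1-p)·0 = p·3+(1-p)·12 ⇒ p(2) = (1-p)(12) ⇒ p = 6/7

(p,q) = (6/7, 1/5)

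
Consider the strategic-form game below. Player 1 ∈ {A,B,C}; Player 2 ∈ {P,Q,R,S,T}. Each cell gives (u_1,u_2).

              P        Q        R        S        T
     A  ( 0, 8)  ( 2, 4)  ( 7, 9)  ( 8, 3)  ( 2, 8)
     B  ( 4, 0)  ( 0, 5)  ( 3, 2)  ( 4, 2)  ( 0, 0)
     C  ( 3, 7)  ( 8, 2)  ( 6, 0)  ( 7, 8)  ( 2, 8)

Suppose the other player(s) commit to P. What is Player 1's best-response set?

argmax u_1 = {B}

u_1(A vs P) = 0
u_1(B vs P) = 4
u_1(C vs P) = 3
max payoff 4 at {B}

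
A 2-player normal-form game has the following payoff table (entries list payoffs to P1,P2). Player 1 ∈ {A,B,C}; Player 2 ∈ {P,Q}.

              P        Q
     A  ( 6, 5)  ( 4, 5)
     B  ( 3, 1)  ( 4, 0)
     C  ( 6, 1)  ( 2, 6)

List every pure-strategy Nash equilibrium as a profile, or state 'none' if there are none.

NE set: (A,P), (A,Q)

(A,P): NE
(A,Q): NE
(B,P): not NE [P1→C gives 6>3]
(B,Q): not NE [P2→P gives 1>0]
(C,P): not NE [P2→Q gives 6>1]
(C,Q): not NE [P1→B gives 4>2]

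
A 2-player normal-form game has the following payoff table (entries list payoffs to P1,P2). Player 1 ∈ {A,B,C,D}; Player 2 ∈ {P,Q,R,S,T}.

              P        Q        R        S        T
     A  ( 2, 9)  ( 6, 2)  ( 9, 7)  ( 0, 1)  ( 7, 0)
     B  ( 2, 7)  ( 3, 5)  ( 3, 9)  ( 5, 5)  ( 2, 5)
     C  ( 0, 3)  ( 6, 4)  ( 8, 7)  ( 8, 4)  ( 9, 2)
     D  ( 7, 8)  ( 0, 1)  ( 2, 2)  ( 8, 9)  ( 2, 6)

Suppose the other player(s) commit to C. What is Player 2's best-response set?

argmax u_2 = {R}

u_2(P vs C) = 3
u_2(Q vs C) = 4
u_2(R vs C) = 7
u_2(S vs C) = 4
u_2(T vs C) = 2
max payoff 7 at {R}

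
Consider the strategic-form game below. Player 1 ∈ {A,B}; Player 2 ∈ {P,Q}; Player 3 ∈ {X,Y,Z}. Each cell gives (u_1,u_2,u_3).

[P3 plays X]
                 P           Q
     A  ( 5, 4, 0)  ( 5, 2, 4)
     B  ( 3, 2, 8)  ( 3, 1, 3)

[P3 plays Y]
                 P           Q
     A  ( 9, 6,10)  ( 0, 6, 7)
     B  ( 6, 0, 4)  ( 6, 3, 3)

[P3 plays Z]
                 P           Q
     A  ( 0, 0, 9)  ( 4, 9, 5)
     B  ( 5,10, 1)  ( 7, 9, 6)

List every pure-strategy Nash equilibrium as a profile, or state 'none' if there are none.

(A,P,X): not NE [P3→Y gives 10>0]
(A,P,Y): NE
(A,P,Z): not NE [P1→B gives 5>0; P2→Q gives 9>0; P3→Y gives 10>9]
(A,Q,X): not NE [P2→P gives 4>2; P3→Y gives 7>4]
(A,Q,Y): not NE [P1→B gives 6>0]
(A,Q,Z): not NE [P1→B gives 7>4; P3→Y gives 7>5]
(B,P,X): not NE [P1→A gives 5>3]
(B,P,Y): not NE [P1→A gives 9>6; P2→Q gives 3>0; P3→X gives 8>4]
(B,P,Z): not NE [P3→X gives 8>1]
(B,Q,X): not NE [P1→A gives 5>3; P2→P gives 2>1; P3→Z gives 6>3]
(B,Q,Y): not NE [P3→Z gives 6>3]
(B,Q,Z): not NE [P2→P gives 10>9]

Nash profiles: (A,P,Y)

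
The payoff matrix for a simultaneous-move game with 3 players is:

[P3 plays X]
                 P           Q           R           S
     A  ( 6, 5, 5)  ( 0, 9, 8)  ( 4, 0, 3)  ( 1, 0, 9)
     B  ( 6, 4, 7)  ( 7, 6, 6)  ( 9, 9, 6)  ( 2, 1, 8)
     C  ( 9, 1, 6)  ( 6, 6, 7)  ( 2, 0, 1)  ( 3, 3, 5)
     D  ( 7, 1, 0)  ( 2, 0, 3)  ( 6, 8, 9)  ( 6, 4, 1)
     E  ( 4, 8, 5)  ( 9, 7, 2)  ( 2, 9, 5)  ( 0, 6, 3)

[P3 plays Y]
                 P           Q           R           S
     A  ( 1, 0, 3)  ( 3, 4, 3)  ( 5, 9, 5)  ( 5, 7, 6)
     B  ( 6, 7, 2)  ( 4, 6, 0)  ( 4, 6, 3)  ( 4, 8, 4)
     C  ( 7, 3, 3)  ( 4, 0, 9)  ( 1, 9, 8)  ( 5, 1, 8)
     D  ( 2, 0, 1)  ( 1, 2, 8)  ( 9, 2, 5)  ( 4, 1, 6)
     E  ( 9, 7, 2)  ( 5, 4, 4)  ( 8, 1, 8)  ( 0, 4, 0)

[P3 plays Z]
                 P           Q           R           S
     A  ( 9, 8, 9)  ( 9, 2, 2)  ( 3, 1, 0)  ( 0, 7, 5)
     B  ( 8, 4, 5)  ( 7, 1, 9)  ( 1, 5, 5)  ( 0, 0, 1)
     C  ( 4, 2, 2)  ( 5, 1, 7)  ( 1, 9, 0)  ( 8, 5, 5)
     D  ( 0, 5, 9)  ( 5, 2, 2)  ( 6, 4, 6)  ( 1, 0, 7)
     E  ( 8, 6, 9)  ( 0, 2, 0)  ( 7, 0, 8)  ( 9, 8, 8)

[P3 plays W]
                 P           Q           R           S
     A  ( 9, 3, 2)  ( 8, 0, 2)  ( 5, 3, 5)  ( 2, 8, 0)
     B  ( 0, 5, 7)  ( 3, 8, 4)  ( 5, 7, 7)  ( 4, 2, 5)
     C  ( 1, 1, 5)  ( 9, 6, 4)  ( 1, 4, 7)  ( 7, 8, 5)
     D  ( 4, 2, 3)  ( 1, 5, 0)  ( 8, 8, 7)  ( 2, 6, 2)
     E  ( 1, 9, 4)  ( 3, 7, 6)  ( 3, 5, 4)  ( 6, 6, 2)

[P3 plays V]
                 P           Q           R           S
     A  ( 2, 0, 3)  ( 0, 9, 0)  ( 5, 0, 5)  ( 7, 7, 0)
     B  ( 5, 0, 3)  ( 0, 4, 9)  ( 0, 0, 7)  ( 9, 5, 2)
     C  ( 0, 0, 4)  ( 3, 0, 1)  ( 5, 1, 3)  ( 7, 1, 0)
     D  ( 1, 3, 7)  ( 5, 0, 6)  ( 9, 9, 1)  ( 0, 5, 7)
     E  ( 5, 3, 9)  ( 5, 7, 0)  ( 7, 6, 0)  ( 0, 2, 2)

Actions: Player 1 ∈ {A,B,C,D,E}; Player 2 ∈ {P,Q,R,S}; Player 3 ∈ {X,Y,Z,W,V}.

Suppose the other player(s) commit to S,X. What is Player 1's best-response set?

u_1(A vs S,X) = 1
u_1(B vs S,X) = 2
u_1(C vs S,X) = 3
u_1(D vs S,X) = 6
u_1(E vs S,X) = 0
max payoff 6 at {D}

BR_1 = {D}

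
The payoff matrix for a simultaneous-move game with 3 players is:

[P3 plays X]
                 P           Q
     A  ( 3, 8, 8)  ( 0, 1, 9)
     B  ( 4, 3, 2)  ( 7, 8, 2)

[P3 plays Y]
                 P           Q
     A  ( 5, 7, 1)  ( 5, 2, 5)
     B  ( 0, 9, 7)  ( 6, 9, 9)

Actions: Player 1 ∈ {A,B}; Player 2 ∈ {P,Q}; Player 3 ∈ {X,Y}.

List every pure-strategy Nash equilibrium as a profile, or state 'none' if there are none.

(A,P,X): not NE [P1→B gives 4>3]
(A,P,Y): not NE [P3→X gives 8>1]
(A,Q,X): not NE [P1→B gives 7>0; P2→P gives 8>1]
(A,Q,Y): not NE [P1→B gives 6>5; P2→P gives 7>2; P3→X gives 9>5]
(B,P,X): not NE [P2→Q gives 8>3; P3→Y gives 7>2]
(B,P,Y): not NE [P1→A gives 5>0]
(B,Q,X): not NE [P3→Y gives 9>2]
(B,Q,Y): NE

NE set: (B,Q,Y)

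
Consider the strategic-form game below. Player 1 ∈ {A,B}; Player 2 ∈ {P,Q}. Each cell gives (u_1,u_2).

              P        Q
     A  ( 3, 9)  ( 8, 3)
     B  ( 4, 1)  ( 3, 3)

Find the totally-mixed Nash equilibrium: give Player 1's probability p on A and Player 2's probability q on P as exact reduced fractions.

P1 indiff ⇒ q·3+(1-q)·8 = q·4+(1-q)·3 ⇒ q(-1) = (1-q)(-5) ⇒ q = 5/6
P2 indiff ⇒ p·9+(1-p)·1 = p·3+(1-p)·3 ⇒ p(6) = (1-p)(2) ⇒ p = 1/4

P1 mixes 1/4 on A; P2 mixes 5/6 on P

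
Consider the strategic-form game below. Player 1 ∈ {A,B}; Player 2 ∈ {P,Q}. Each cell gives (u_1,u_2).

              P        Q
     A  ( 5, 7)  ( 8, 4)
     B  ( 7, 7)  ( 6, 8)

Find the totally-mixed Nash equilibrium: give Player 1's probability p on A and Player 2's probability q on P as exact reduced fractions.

p=1/4, q=1/2

P1 indiff ⇒ q·5+(1-q)·8 = q·7+(1-q)·6 ⇒ q(-2) = (1-q)(-2) ⇒ q = 1/2
P2 indiff ⇒ p·7+(1-p)·7 = p·4+(1-p)·8 ⇒ p(3) = (1-p)(1) ⇒ p = 1/4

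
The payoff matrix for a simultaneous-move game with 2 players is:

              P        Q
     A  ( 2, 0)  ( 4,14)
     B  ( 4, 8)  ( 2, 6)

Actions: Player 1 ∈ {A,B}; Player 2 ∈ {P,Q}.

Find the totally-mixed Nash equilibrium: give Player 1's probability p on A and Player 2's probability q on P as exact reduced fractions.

P1 indiff ⇒ q·2+(1-q)·4 = q·4+(1-q)·2 ⇒ q(-2) = (1-q)(-2) ⇒ q = 1/2
P2 indiff ⇒ p·0+(1-p)·8 = p·14+(1-p)·6 ⇒ p(-14) = (1-p)(-2) ⇒ p = 1/8

P1 mixes 1/8 on A; P2 mixes 1/2 on P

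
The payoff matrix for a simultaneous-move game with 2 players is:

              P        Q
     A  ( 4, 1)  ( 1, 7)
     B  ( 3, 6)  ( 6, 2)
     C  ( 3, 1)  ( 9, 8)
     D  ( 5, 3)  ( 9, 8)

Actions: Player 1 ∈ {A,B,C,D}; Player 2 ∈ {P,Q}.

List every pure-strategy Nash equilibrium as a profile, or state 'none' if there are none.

(A,P): not NE [P1→D gives 5>4; P2→Q gives 7>1]
(A,Q): not NE [P1→D gives 9>1]
(B,P): not NE [P1→D gives 5>3]
(B,Q): not NE [P1→D gives 9>6; P2→P gives 6>2]
(C,P): not NE [P1→D gives 5>3; P2→Q gives 8>1]
(C,Q): NE
(D,P): not NE [P2→Q gives 8>3]
(D,Q): NE

PSNE = {(C,Q), (D,Q)}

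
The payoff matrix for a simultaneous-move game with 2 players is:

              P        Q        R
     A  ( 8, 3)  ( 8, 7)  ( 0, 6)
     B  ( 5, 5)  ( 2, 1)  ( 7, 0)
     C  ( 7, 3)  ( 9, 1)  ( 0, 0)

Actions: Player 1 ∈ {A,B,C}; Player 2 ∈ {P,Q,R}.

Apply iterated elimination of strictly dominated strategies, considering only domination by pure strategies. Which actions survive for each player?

Remaining: P1:{A,C} P2:{P,Q}

P2 drop R (Q beats it: A:7>6 B:1>0 C:1>0)
P1 drop B (A beats it: P:8>5 Q:8>2)
P1→{A,C} P2→{P,Q}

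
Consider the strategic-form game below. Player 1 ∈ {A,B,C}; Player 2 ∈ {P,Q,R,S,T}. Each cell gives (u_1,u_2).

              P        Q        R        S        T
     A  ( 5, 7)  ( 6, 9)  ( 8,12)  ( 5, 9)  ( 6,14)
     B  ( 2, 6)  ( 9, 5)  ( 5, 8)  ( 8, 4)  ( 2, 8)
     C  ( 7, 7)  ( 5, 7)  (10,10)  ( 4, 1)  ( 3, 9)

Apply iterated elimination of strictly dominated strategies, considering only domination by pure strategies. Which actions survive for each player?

P2 drop P (R beats it: A:12>7 B:8>6 C:10>7)
P2 drop Q (R beats it: A:12>9 B:8>5 C:10>7)
P2 drop S (R beats it: A:12>9 B:8>4 C:10>1)
P1 drop B (A beats it: R:8>5 T:6>2)
P1→{A,C} P2→{R,T}

Remaining: P1:{A,C} P2:{R,T}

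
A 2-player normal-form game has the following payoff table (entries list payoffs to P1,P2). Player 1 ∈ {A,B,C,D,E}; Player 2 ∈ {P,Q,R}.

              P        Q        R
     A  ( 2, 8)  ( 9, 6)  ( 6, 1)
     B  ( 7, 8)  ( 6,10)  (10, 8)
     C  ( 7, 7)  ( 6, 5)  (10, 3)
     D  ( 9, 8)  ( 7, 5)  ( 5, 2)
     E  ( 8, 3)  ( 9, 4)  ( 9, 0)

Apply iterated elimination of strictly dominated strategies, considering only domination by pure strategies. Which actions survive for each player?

P2 drop R (Q beats it: A:6>1 B:10>8 C:5>3 D:5>2 E:4>0)
P1 drop B (D beats it: P:9>7 Q:7>6)
P1 drop C (D beats it: P:9>7 Q:7>6)
P1→{A,D,E} P2→{P,Q}

IESDS → P1:{A,D,E} P2:{P,Q}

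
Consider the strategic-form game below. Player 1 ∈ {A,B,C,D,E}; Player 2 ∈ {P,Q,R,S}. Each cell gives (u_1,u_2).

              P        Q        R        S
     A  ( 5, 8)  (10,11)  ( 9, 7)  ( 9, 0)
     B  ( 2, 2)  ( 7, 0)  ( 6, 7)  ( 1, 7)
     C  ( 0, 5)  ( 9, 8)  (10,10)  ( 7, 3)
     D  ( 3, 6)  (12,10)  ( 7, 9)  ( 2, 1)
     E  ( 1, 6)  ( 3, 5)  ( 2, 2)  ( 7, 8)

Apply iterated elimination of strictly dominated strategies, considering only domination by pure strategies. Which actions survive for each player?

P1 drop B (A beats it: P:5>2 Q:10>7 R:9>6 S:9>1)
P1 drop E (A beats it: P:5>1 Q:10>3 R:9>2 S:9>7)
P2 drop P (Q beats it: A:11>8 C:8>5 D:10>6)
P2 drop S (Q beats it: A:11>0 C:8>3 D:10>1)
P1→{A,C,D} P2→{Q,R}

IESDS → P1:{A,C,D} P2:{Q,R}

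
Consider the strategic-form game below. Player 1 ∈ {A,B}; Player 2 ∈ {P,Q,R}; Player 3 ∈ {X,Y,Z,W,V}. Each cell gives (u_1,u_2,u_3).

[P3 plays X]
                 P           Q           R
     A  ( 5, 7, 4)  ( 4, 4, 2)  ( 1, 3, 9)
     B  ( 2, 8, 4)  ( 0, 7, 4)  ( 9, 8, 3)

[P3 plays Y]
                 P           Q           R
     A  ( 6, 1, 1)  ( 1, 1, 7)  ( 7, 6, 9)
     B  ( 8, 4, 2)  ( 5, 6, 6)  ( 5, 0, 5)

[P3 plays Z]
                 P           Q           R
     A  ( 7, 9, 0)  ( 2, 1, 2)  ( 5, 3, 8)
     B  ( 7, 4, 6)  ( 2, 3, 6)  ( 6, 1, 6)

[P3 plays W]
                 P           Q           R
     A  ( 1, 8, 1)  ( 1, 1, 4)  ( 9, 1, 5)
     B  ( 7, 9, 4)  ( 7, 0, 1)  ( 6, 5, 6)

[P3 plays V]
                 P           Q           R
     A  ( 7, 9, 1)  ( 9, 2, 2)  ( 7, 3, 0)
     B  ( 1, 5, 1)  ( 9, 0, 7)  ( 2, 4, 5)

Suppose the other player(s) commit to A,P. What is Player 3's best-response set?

P3 best: {X}

u_3(X vs A,P) = 4
u_3(Y vs A,P) = 1
u_3(Z vs A,P) = 0
u_3(W vs A,P) = 1
u_3(V vs A,P) = 1
max payoff 4 at {X}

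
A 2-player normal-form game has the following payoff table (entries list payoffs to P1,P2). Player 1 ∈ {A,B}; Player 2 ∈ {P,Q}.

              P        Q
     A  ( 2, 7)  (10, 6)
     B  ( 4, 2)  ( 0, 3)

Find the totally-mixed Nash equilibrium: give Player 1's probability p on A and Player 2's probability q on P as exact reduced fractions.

P1 mixes 1/2 on A; P2 mixes 5/6 on P

P1 indiff ⇒ q·2+(1-q)·10 = q·4+(1-q)·0 ⇒ q(-2) = (1-q)(-10) ⇒ q = 5/6
P2 indiff ⇒ p·7+(1-p)·2 = p·6+(1-p)·3 ⇒ p(1) = (1-p)(1) ⇒ p = 1/2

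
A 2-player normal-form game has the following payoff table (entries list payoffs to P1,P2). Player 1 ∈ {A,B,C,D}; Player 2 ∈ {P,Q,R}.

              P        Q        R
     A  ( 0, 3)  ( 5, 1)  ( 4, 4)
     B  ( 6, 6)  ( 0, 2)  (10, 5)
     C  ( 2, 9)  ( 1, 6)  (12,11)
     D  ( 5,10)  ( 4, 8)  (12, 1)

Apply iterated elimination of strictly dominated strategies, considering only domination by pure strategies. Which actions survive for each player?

P2 drop Q (P beats it: A:3>1 B:6>2 C:9>6 D:10>8)
P1 drop A (B beats it: P:6>0 R:10>4)
P1→{B,C,D} P2→{P,R}

Survivors P1:{B,C,D} P2:{P,R}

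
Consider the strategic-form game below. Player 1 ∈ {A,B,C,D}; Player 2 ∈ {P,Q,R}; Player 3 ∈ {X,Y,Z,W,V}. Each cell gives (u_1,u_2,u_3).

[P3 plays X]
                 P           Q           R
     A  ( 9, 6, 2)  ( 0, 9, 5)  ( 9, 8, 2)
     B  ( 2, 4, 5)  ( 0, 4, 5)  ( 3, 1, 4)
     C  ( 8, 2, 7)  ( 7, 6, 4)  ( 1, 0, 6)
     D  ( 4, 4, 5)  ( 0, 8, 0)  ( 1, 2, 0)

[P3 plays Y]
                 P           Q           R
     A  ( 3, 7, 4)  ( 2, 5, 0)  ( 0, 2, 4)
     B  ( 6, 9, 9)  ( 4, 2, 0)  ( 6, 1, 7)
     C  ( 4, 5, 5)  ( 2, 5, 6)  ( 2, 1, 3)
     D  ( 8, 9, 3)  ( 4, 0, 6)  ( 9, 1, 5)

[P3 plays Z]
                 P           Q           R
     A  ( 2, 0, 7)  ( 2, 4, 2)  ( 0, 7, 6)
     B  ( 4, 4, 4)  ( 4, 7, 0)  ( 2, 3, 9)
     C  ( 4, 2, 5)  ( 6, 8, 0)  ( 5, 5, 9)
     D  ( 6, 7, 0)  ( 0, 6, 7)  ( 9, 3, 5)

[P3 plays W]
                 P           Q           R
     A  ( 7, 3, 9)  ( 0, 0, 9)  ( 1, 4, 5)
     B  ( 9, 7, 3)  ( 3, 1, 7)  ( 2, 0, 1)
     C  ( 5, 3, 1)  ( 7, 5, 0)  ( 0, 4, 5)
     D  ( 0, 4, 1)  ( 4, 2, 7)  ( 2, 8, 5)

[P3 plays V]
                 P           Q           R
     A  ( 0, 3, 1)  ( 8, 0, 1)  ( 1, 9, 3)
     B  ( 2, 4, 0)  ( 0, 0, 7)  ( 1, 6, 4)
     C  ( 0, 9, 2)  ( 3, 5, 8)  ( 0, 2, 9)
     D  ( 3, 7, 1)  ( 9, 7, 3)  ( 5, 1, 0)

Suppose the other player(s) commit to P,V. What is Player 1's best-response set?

u_1(A vs P,V) = 0
u_1(B vs P,V) = 2
u_1(C vs P,V) = 0
u_1(D vs P,V) = 3
max payoff 3 at {D}

BR_1 = {D}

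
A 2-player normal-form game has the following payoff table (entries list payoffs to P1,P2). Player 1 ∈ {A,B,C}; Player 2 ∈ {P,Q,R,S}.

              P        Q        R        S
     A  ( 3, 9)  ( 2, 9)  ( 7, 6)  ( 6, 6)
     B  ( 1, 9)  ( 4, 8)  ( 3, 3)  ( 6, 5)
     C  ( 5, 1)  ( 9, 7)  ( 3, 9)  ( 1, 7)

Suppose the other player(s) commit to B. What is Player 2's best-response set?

argmax u_2 = {P}

u_2(P vs B) = 9
u_2(Q vs B) = 8
u_2(R vs B) = 3
u_2(S vs B) = 5
max payoff 9 at {P}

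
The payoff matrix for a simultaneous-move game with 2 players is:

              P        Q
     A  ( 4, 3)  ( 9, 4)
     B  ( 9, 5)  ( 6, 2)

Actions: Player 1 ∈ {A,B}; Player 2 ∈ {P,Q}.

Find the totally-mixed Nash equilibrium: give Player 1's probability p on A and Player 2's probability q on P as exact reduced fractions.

P1 indiff ⇒ q·4+(1-q)·9 = q·9+(1-q)·6 ⇒ q(-5) = (1-q)(-3) ⇒ q = 3/8
P2 indiff ⇒ p·3+(1-p)·5 = p·4+(1-p)·2 ⇒ p(-1) = (1-p)(-3) ⇒ p = 3/4

p=3/4, q=3/8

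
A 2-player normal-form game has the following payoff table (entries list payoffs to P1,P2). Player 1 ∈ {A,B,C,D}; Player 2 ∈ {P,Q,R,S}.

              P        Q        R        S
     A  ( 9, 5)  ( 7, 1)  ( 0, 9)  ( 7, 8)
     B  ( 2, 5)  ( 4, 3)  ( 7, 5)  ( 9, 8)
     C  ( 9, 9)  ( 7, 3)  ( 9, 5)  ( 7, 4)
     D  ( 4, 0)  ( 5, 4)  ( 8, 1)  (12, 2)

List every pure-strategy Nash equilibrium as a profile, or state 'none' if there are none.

Nash profiles: (C,P)

(A,P): not NE [P2→R gives 9>5]
(A,Q): not NE [P2→R gives 9>1]
(A,R): not NE [P1→C gives 9>0]
(A,S): not NE [P1→D gives 12>7; P2→R gives 9>8]
(B,P): not NE [P1→C gives 9>2; P2→S gives 8>5]
(B,Q): not NE [P1→C gives 7>4; P2→S gives 8>3]
(B,R): not NE [P1→C gives 9>7; P2→S gives 8>5]
(B,S): not NE [P1→D gives 12>9]
(C,P): NE
(C,Q): not NE [P2→P gives 9>3]
(C,R): not NE [P2→P gives 9>5]
(C,S): not NE [P1→D gives 12>7; P2→P gives 9>4]
(D,P): not NE [P1→C gives 9>4; P2→Q gives 4>0]
(D,Q): not NE [P1→C gives 7>5]
(D,R): not NE [P1→C gives 9>8; P2→Q gives 4>1]
(D,S): not NE [P2→Q gives 4>2]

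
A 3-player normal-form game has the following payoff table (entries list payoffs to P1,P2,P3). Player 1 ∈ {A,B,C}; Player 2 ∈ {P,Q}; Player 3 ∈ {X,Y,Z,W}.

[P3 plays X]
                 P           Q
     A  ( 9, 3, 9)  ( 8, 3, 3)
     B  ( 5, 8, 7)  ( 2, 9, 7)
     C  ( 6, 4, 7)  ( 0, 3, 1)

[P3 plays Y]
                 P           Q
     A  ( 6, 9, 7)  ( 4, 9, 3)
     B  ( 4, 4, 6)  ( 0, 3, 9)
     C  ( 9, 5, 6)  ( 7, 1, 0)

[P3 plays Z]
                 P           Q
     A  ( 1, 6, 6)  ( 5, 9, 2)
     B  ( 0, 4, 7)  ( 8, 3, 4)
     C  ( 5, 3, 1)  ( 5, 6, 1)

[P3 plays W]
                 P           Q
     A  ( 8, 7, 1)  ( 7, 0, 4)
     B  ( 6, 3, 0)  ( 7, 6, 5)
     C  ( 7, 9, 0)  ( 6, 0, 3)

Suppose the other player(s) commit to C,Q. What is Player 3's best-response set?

P3 best: {W}

u_3(X vs C,Q) = 1
u_3(Y vs C,Q) = 0
u_3(Z vs C,Q) = 1
u_3(W vs C,Q) = 3
max payoff 3 at {W}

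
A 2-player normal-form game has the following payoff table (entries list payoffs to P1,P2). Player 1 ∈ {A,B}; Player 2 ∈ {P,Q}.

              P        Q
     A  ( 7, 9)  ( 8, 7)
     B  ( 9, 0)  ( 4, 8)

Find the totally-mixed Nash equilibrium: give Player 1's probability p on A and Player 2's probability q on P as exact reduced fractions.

P1 indiff ⇒ q·7+(1-q)·8 = q·9+(1-q)·4 ⇒ q(-2) = (1-q)(-4) ⇒ q = 2/3
P2 indiff ⇒ p·9+(1-p)·0 = p·7+(1-p)·8 ⇒ p(2) = (1-p)(8) ⇒ p = 4/5

p=4/5, q=2/3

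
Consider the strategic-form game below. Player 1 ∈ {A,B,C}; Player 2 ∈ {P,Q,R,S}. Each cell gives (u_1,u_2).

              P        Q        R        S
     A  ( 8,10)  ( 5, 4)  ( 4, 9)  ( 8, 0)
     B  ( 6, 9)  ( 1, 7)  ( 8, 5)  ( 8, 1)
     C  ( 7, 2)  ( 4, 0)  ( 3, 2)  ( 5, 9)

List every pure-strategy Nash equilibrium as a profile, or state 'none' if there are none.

(A,P): NE
(A,Q): not NE [P2→P gives 10>4]
(A,R): not NE [P1→B gives 8>4; P2→P gives 10>9]
(A,S): not NE [P2→P gives 10>0]
(B,P): not NE [P1→A gives 8>6]
(B,Q): not NE [P1→A gives 5>1; P2→P gives 9>7]
(B,R): not NE [P2→P gives 9>5]
(B,S): not NE [P2→P gives 9>1]
(C,P): not NE [P1→A gives 8>7; P2→S gives 9>2]
(C,Q): not NE [P1→A gives 5>4; P2→S gives 9>0]
(C,R): not NE [P1→B gives 8>3; P2→S gives 9>2]
(C,S): not NE [P1→B gives 8>5]

PSNE = {(A,P)}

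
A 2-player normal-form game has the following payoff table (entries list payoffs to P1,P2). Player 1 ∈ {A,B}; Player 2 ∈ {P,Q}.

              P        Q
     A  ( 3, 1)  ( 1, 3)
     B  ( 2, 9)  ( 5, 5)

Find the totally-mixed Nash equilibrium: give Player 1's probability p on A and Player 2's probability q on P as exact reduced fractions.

(p,q) = (2/3, 4/5)

P1 indiff ⇒ q·3+(1-q)·1 = q·2+(1-q)·5 ⇒ q(1) = (1-q)(4) ⇒ q = 4/5
P2 indiff ⇒ p·1+(1-p)·9 = p·3+(1-p)·5 ⇒ p(-2) = (1-p)(-4) ⇒ p = 2/3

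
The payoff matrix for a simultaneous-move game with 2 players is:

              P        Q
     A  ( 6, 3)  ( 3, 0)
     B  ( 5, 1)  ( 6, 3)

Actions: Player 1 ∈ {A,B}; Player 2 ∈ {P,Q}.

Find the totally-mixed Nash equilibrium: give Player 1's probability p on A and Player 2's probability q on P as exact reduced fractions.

P1 indiff ⇒ q·6+(1-q)·3 = q·5+(1-q)·6 ⇒ q(1) = (1-q)(3) ⇒ q = 3/4
P2 indiff ⇒ p·3+(1-p)·1 = p·0+(1-p)·3 ⇒ p(3) = (1-p)(2) ⇒ p = 2/5

p=2/5, q=3/4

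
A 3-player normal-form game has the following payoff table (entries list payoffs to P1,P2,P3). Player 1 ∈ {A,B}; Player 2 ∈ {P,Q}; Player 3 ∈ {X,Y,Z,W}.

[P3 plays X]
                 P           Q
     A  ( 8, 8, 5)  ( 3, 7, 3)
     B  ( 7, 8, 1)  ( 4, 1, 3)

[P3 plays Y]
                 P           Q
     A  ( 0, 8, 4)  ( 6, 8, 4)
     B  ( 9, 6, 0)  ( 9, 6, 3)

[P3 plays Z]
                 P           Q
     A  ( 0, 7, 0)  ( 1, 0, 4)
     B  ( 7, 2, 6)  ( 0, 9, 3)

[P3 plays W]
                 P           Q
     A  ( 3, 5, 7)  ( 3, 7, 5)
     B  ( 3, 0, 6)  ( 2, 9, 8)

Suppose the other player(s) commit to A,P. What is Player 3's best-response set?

argmax u_3 = {W}

u_3(X vs A,P) = 5
u_3(Y vs A,P) = 4
u_3(Z vs A,P) = 0
u_3(W vs A,P) = 7
max payoff 7 at {W}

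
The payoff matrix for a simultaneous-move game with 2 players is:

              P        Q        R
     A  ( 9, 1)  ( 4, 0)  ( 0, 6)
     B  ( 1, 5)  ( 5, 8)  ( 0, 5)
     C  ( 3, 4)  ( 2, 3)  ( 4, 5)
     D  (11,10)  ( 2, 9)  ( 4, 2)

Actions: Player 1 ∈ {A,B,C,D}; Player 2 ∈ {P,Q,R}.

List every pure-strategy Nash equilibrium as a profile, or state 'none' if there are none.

Nash profiles: (B,Q), (C,R), (D,P)

(A,P): not NE [P1→D gives 11>9; P2→R gives 6>1]
(A,Q): not NE [P1→B gives 5>4; P2→R gives 6>0]
(A,R): not NE [P1→D gives 4>0]
(B,P): not NE [P1→D gives 11>1; P2→Q gives 8>5]
(B,Q): NE
(B,R): not NE [P1→D gives 4>0; P2→Q gives 8>5]
(C,P): not NE [P1→D gives 11>3; P2→R gives 5>4]
(C,Q): not NE [P1→B gives 5>2; P2→R gives 5>3]
(C,R): NE
(D,P): NE
(D,Q): not NE [P1→B gives 5>2; P2→P gives 10>9]
(D,R): not NE [P2→P gives 10>2]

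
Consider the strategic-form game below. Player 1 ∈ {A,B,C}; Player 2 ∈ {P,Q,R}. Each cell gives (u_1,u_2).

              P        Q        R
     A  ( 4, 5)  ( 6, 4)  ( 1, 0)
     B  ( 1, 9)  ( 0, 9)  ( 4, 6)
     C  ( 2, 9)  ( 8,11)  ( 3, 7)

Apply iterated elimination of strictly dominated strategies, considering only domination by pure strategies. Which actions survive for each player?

P2 drop R (P beats it: A:5>0 B:9>6 C:9>7)
P1 drop B (A beats it: P:4>1 Q:6>0)
P1→{A,C} P2→{P,Q}

Remaining: P1:{A,C} P2:{P,Q}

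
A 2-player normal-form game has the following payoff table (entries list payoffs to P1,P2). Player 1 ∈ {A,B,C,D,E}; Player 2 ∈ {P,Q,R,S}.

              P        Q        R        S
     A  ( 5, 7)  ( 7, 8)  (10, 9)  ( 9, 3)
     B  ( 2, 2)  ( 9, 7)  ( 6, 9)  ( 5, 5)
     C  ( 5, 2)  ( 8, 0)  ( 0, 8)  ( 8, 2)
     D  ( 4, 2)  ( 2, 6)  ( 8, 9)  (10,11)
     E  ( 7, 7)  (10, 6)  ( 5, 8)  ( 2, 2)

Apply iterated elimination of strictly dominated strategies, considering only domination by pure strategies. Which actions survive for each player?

P2 drop P (R beats it: A:9>7 B:9>2 C:8>2 D:9>2 E:8>7)
P2 drop Q (R beats it: A:9>8 B:9>7 C:8>0 D:9>6 E:8>6)
P1 drop B (A beats it: R:10>6 S:9>5)
P1 drop C (A beats it: R:10>0 S:9>8)
P1 drop E (A beats it: R:10>5 S:9>2)
P1→{A,D} P2→{R,S}

Survivors P1:{A,D} P2:{R,S}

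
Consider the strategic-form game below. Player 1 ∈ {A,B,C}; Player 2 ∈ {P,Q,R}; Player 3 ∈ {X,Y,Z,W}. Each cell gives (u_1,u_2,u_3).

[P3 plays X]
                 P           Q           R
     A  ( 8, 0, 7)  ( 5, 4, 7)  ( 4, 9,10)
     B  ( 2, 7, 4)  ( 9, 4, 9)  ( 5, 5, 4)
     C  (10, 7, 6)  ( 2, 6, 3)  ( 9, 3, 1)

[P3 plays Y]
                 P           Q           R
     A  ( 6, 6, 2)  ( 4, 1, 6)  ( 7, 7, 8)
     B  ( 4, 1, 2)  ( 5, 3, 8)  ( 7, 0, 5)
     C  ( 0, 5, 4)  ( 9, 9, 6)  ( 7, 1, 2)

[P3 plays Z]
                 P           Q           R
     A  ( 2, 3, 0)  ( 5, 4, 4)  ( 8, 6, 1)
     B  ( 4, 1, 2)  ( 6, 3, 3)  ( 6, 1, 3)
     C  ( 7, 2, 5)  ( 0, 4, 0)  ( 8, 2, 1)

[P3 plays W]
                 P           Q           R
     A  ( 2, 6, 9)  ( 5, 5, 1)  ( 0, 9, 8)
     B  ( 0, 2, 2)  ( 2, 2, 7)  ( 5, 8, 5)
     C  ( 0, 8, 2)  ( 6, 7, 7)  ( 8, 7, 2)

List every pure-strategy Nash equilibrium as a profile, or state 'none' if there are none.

(A,P,X): not NE [P1→C gives 10>8; P2→R gives 9>0; P3→W gives 9>7]
(A,P,Y): not NE [P2→R gives 7>6; P3→W gives 9>2]
(A,P,Z): not NE [P1→C gives 7>2; P2→R gives 6>3; P3→W gives 9>0]
(A,P,W): not NE [P2→R gives 9>6]
(A,Q,X): not NE [P1→B gives 9>5; P2→R gives 9>4]
(A,Q,Y): not NE [P1→C gives 9>4; P2→R gives 7>1; P3→X gives 7>6]
(A,Q,Z): not NE [P1→B gives 6>5; P2→R gives 6>4; P3→X gives 7>4]
(A,Q,W): not NE [P1→C gives 6>5; P2→R gives 9>5; P3→X gives 7>1]
(A,R,X): not NE [P1→C gives 9>4]
(A,R,Y): not NE [P3→X gives 10>8]
(A,R,Z): not NE [P3→X gives 10>1]
(A,R,W): not NE [P1→C gives 8>0; P3→X gives 10>8]
(B,P,X): not NE [P1→C gives 10>2]
(B,P,Y): not NE [P1→A gives 6>4; P2→Q gives 3>1; P3→X gives 4>2]
(B,P,Z): not NE [P1→C gives 7>4; P2→Q gives 3>1; P3→X gives 4>2]
(B,P,W): not NE [P1→A gives 2>0; P2→R gives 8>2; P3→X gives 4>2]
(B,Q,X): not NE [P2→P gives 7>4]
(B,Q,Y): not NE [P1→C gives 9>5; P3→X gives 9>8]
(B,Q,Z): not NE [P3→X gives 9>3]
(B,Q,W): not NE [P1→C gives 6>2; P2→R gives 8>2; P3→X gives 9>7]
(B,R,X): not NE [P1→C gives 9>5; P2→P gives 7>5; P3→W gives 5>4]
(B,R,Y): not NE [P2→Q gives 3>0]
(B,R,Z): not NE [P1→C gives 8>6; P2→Q gives 3>1; P3→W gives 5>3]
(B,R,W): not NE [P1→C gives 8>5]
(C,P,X): NE
(C,P,Y): not NE [P1→A gives 6>0; P2→Q gives 9>5; P3→X gives 6>4]
(C,P,Z): not NE [P2→Q gives 4>2; P3→X gives 6>5]
(C,P,W): not NE [P1→A gives 2>0; P3→X gives 6>2]
(C,Q,X): not NE [P1→B gives 9>2; P2→P gives 7>6; P3→W gives 7>3]
(C,Q,Y): not NE [P3→W gives 7>6]
(C,Q,Z): not NE [P1→B gives 6>0; P3→W gives 7>0]
(C,Q,W): not NE [P2→P gives 8>7]
(C,R,X): not NE [P2→P gives 7>3; P3→W gives 2>1]
(C,R,Y): not NE [P2→Q gives 9>1]
(C,R,Z): not NE [P2→Q gives 4>2; P3→W gives 2>1]
(C,R,W): not NE [P2→P gives 8>7]

Nash profiles: (C,P,X)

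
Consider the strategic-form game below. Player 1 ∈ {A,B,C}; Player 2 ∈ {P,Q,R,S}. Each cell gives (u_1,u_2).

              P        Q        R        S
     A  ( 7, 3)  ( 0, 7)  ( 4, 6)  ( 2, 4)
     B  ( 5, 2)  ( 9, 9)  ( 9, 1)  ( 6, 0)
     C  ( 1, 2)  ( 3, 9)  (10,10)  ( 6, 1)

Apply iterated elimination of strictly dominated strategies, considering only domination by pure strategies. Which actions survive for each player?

P2 drop P (Q beats it: A:7>3 B:9>2 C:9>2)
P1 drop A (B beats it: Q:9>0 R:9>4 S:6>2)
P2 drop S (Q beats it: B:9>0 C:9>1)
P1→{B,C} P2→{Q,R}

Remaining: P1:{B,C} P2:{Q,R}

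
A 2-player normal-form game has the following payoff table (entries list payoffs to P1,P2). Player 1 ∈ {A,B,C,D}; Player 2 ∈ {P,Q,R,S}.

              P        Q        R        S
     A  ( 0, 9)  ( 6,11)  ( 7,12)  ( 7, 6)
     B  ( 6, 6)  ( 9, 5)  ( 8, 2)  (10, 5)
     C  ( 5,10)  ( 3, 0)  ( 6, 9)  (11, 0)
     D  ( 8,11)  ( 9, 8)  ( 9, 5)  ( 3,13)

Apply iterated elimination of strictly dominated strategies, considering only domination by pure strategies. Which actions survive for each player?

P1 drop A (B beats it: P:6>0 Q:9>6 R:8>7 S:10>7)
P2 drop Q (P beats it: B:6>5 C:10>0 D:11>8)
P2 drop R (P beats it: B:6>2 C:10>9 D:11>5)
P1→{B,C,D} P2→{P,S}

IESDS → P1:{B,C,D} P2:{P,S}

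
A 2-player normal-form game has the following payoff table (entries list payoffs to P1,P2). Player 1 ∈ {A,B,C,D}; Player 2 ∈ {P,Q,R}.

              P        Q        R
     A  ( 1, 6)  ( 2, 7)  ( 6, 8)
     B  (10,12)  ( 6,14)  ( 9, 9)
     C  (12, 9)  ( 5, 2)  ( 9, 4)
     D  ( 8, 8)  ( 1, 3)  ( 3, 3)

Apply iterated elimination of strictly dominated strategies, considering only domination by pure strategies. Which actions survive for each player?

P1 drop A (B beats it: P:10>1 Q:6>2 R:9>6)
P1 drop D (B beats it: P:10>8 Q:6>1 R:9>3)
P2 drop R (P beats it: B:12>9 C:9>4)
P1→{B,C} P2→{P,Q}

IESDS → P1:{B,C} P2:{P,Q}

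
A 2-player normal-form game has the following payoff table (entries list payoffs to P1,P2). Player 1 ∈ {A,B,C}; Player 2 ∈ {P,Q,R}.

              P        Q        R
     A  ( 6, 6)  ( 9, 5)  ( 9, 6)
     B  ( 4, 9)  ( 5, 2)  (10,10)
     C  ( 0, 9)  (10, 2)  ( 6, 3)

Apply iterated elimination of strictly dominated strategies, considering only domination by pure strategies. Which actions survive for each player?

P2 drop Q (P beats it: A:6>5 B:9>2 C:9>2)
P1 drop C (A beats it: P:6>0 R:9>6)
P1→{A,B} P2→{P,R}

Survivors P1:{A,B} P2:{P,R}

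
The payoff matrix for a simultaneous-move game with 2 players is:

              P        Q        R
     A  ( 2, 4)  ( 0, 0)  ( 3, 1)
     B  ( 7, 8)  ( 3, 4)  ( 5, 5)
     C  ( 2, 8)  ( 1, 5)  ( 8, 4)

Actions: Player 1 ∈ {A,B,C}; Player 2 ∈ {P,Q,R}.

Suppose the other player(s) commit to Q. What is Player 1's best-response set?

argmax u_1 = {B}

u_1(A vs Q) = 0
u_1(B vs Q) = 3
u_1(C vs Q) = 1
max payoff 3 at {B}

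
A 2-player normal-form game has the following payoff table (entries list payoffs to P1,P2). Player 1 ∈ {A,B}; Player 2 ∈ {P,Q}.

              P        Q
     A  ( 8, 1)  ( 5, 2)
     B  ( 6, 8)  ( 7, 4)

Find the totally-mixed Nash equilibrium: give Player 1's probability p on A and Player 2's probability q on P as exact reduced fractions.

P1 indiff ⇒ q·8+(1-q)·5 = q·6+(1-q)·7 ⇒ q(2) = (1-q)(2) ⇒ q = 1/2
P2 indiff ⇒ p·1+(1-p)·8 = p·2+(1-p)·4 ⇒ p(-1) = (1-p)(-4) ⇒ p = 4/5

p=4/5, q=1/2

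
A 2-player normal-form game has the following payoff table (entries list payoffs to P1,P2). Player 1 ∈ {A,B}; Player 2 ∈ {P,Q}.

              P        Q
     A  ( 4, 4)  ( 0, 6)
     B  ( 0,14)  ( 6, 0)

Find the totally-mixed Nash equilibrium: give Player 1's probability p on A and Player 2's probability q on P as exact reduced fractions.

(p,q) = (7/8, 3/5)

P1 indiff ⇒ q·4+(1-q)·0 = q·0+(1-q)·6 ⇒ q(4) = (1-q)(6) ⇒ q = 3/5
P2 indiff ⇒ p·4+(1-p)·14 = p·6+(1-p)·0 ⇒ p(-2) = (1-p)(-14) ⇒ p = 7/8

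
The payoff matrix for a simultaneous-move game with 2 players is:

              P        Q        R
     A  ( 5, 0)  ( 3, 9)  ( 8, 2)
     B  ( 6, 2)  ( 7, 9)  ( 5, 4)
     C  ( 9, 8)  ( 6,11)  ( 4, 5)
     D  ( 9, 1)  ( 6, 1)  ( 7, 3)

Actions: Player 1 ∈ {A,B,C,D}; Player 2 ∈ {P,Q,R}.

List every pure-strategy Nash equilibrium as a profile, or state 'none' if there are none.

(A,P): not NE [P1→D gives 9>5; P2→Q gives 9>0]
(A,Q): not NE [P1→B gives 7>3]
(A,R): not NE [P2→Q gives 9>2]
(B,P): not NE [P1→D gives 9>6; P2→Q gives 9>2]
(B,Q): NE
(B,R): not NE [P1→A gives 8>5; P2→Q gives 9>4]
(C,P): not NE [P2→Q gives 11>8]
(C,Q): not NE [P1→B gives 7>6]
(C,R): not NE [P1→A gives 8>4; P2→Q gives 11>5]
(D,P): not NE [P2→R gives 3>1]
(D,Q): not NE [P1→B gives 7>6; P2→R gives 3>1]
(D,R): not NE [P1→A gives 8>7]

NE set: (B,Q)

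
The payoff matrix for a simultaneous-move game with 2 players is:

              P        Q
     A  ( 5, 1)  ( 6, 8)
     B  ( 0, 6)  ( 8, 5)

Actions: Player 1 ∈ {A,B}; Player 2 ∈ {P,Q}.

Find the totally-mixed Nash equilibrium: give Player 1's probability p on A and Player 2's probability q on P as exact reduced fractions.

P1 mixes 1/8 on A; P2 mixes 2/7 on P

P1 indiff ⇒ q·5+(1-q)·6 = q·0+(1-q)·8 ⇒ q(5) = (1-q)(2) ⇒ q = 2/7
P2 indiff ⇒ p·1+(1-p)·6 = p·8+(1-p)·5 ⇒ p(-7) = (1-p)(-1) ⇒ p = 1/8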